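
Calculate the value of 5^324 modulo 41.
Using Fermat: 5^{40} ≡ 1 mod 41. 324 ≡ 4 mod 40. So 5^{324} ≡ 5^{4} ≡ 10 mod 41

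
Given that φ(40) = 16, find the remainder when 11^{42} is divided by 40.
By Euler: 11^{16} ≡ 1 (mod 40) since gcd(11, 40) = 1. 42 = 2×16 + 10. So 11^{42} ≡ 11^{10} ≡ 1 (mod 40)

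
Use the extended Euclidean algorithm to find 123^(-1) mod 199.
Extended GCD: 123(-55) + 199(34) = 1. So 123^(-1) ≡ -55 ≡ 144 mod 199. Verify: 123 × 144 = 17712 ≡ 1 mod 199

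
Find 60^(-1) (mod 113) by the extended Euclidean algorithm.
Extended GCD: 60(-32) + 113(17) = 1. So 60^(-1) ≡ -32 ≡ 81 (mod 113). Verify: 60 × 81 = 4860 ≡ 1 (mod 113)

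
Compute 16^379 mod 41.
Using Fermat: 16^{40} ≡ 1 (mod 41). 379 ≡ 19 (mod 40). So 16^{379} ≡ 16^{19} ≡ 18 (mod 41)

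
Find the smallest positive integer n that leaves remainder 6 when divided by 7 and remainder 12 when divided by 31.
M = 7 × 31 = 217. M₁ = 31, y₁ ≡ 5 (mod 7). M₂ = 7, y₂ ≡ 9 (mod 31). n = 6×31×5 + 12×7×9 ≡ 167 (mod 217)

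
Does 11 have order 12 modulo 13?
ord_13(11) divides 12. For each prime q|12: 11^{6}≡12, 11^{4}≡3, none ≡ 1. So 11 has order 12 and is a primitive root mod 13.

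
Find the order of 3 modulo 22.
Powers of 3 mod 22: 3^1≡3, 3^2≡9, 3^3≡5, 3^4≡15, 3^5≡1. ord_22(3) = 5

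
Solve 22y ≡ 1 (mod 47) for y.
Since 47 is prime, by Fermat 22^(-1) ≡ 22^{45} ≡ 15 (mod 47). Verify: 22 × 15 = 330 ≡ 1 (mod 47)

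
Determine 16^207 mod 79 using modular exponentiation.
Using Fermat: 16^{78} ≡ 1 (mod 79). 207 ≡ 51 (mod 78). So 16^{207} ≡ 16^{51} ≡ 38 (mod 79)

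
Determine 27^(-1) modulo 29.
Since 29 is prime, by Fermat 27^(-1) ≡ 27^{27} ≡ 14 (mod 29). Verify: 27 × 14 = 378 ≡ 1 (mod 29)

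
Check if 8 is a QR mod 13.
By Euler's criterion: 8^{6} ≡ 12 mod 13. Since this equals -1 (≡ 12), 8 is not a QR.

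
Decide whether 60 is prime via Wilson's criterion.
(59)! mod 60 = 0. Since 0 ≢ -1 mod 60, 60 is not prime.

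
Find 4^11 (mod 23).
By repeated squaring (mod 23): 4^{1}≡4, 4^{2}≡16, 4^{4}≡3, 4^{8}≡9. Then 4^{11} = 4^{8+2+1} ≡ 9 × 16 × 4 ≡ 1 (mod 23)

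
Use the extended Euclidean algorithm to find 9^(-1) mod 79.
Extended GCD: 9(-35) + 79(4) = 1. So 9^(-1) ≡ -35 ≡ 44 mod 79. Verify: 9 × 44 = 396 ≡ 1 mod 79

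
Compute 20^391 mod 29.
Using Fermat: 20^{28} ≡ 1 mod 29. 391 ≡ 27 mod 28. So 20^{391} ≡ 20^{27} ≡ 16 mod 29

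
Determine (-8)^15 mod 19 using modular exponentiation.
By repeated squaring mod 19: (-8)^{1}≡11, (-8)^{2}≡7, (-8)^{4}≡11, (-8)^{8}≡7. Then (-8)^{15} = (-8)^{8+4+2+1} ≡ 7 × 11 × 7 × 11 ≡ 1 mod 19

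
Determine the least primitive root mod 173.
g = 2. Powers: [2, 4, 8, 16, 32, 64, ...] generates all 172 non-zero residues.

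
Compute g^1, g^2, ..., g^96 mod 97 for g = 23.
23^1, 23^2, ..., 23^{96} mod 97: [23, 44, 42, 93, 5, 18, 26, 16, 77, 25, 90, 33, 80, 94, 28, 62, 68, 12, 82, 43, 19, 49, 60, 22, 21, 95, 51, 9, 13, 8, 87, 61, 45, 65, 40, 47, 14, 31, 34, 6, 41, 70, 58, 73, 30, 11, 59, 96, 74, 53, 55, 4, 92, 79, 71, 81, 20, 72, 7, 64, 17, 3, 69, 35, 29, 85, 15, 54, 78, 48, 37, 75, 76, 2, 46, 88, 84, 89, 10, 36, 52, 32, 57, 50, 83, 66, 63, 91, 56, 27, 39, 24, 67, 86, 38, 1]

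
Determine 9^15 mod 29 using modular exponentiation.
By repeated squaring mod 29: 9^{1}≡9, 9^{2}≡23, 9^{4}≡7, 9^{8}≡20. Then 9^{15} = 9^{8+4+2+1} ≡ 20 × 7 × 23 × 9 ≡ 9 mod 29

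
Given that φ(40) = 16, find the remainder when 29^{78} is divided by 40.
By Euler: 29^{16} ≡ 1 (mod 40) since gcd(29, 40) = 1. 78 = 4×16 + 14. So 29^{78} ≡ 29^{14} ≡ 1 (mod 40)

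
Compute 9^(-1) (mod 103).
Since 103 is prime, by Fermat 9^(-1) ≡ 9^{101} ≡ 23 (mod 103). Verify: 9 × 23 = 207 ≡ 1 (mod 103)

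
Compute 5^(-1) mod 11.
Since 11 is prime, by Fermat 5^(-1) ≡ 5^{9} ≡ 9 mod 11. Verify: 5 × 9 = 45 ≡ 1 mod 11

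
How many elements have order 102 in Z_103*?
There are φ(103-1) = φ(102) = 32 primitive roots modulo 103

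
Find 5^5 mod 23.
By repeated squaring mod 23: 5^{1}≡5, 5^{2}≡2, 5^{4}≡4. Then 5^{5} = 5^{4+1} ≡ 4 × 5 ≡ 20 mod 23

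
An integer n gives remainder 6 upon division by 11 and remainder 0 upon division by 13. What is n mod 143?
M = 11 × 13 = 143. M₁ = 13, y₁ ≡ 6 mod 11. M₂ = 11, y₂ ≡ 6 mod 13. n = 6×13×6 + 0×11×6 ≡ 39 mod 143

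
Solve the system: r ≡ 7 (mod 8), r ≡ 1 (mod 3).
M = 8 × 3 = 24. M₁ = 3, y₁ ≡ 3 (mod 8). M₂ = 8, y₂ ≡ 2 (mod 3). r = 7×3×3 + 1×8×2 ≡ 7 (mod 24)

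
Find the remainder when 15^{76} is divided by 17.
By Fermat: 15^{16} ≡ 1 (mod 17). 76 = 4×16 + 12. So 15^{76} ≡ 15^{12} ≡ 16 (mod 17)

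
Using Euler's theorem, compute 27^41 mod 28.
By Euler: 27^{12} ≡ 1 mod 28 since gcd(27, 28) = 1. 41 = 3×12 + 5. So 27^{41} ≡ 27^{5} ≡ 27 mod 28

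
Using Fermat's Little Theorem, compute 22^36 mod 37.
By Fermat's Little Theorem, 22^{36} ≡ 1 (mod 37) since 37 is prime and gcd(22, 37) = 1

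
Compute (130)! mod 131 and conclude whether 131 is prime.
(130)! mod 131 = 130. Since 130 ≡ -1 mod 131, 131 is prime.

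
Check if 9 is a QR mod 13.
By Euler's criterion: 9^{6} ≡ 1 mod 13. Since this equals 1, 9 is a QR.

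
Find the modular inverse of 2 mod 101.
Since 101 is prime, by Fermat 2^(-1) ≡ 2^{99} ≡ 51 mod 101. Verify: 2 × 51 = 102 ≡ 1 mod 101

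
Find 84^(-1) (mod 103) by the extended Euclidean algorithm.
Extended GCD: 84(-38) + 103(31) = 1. So 84^(-1) ≡ -38 ≡ 65 (mod 103). Verify: 84 × 65 = 5460 ≡ 1 (mod 103)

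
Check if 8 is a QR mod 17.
By Euler's criterion: 8^{8} ≡ 1 mod 17. Since this equals 1, 8 is a QR.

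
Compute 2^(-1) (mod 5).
Since 5 is prime, by Fermat 2^(-1) ≡ 2^{3} ≡ 3 (mod 5). Verify: 2 × 3 = 6 ≡ 1 (mod 5)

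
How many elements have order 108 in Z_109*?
A prime p has φ(p-1) primitive roots; here φ(108) = 36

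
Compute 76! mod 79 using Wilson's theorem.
(78)! = (76)! × (77) × (78) ≡ -1 mod 79. So (76)! ≡ -1 × [(78)(77)]^(-1) ≡ 39 mod 79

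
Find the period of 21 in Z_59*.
Powers of 21 mod 59: 21^1≡21, 21^2≡28, 21^3≡57, 21^4≡17, 21^5≡3, 21^6≡4, 21^7≡25, 21^8≡53, 21^9≡51, 21^10≡9, 21^11≡12, 21^12≡16, 21^13≡41, 21^14≡35, 21^15≡27, 21^16≡36, 21^17≡48, 21^18≡5, 21^19≡46, 21^20≡22, 21^21≡49, 21^22≡26, 21^23≡15, 21^24≡20, 21^25≡7, 21^26≡29, 21^27≡19, 21^28≡45, 21^29≡1. Order = 29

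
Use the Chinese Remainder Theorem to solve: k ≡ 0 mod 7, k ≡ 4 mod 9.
M = 7 × 9 = 63. M₁ = 9, y₁ ≡ 4 mod 7. M₂ = 7, y₂ ≡ 4 mod 9. k = 0×9×4 + 4×7×4 ≡ 49 mod 63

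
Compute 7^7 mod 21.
By repeated squaring mod 21: 7^{1}≡7, 7^{2}≡7, 7^{4}≡7. Then 7^{7} = 7^{4+2+1} ≡ 7 × 7 × 7 ≡ 7 mod 21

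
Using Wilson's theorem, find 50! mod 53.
(52)! = (50)! × (51) × (52) ≡ -1 (mod 53). So (50)! ≡ -1 × [(52)(51)]^(-1) ≡ 26 (mod 53)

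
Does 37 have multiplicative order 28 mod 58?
Powers of 37 mod 58: 37^1≡37, 37^2≡35, 37^3≡19, 37^4≡7, 37^5≡27, 37^6≡13, 37^7≡17, 37^8≡49, 37^9≡15, 37^10≡33, 37^11≡3, 37^12≡53, 37^13≡47, 37^14≡57, 37^15≡21, 37^16≡23, 37^17≡39, 37^18≡51, 37^19≡31, 37^20≡45, 37^21≡41, 37^22≡9, 37^23≡43, 37^24≡25, 37^25≡55, 37^26≡5, 37^27≡11, 37^28≡1. First k with 37^k≡1 is k=28. Yes, ord_58(37) = 28.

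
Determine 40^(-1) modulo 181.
Since 181 is prime, by Fermat 40^(-1) ≡ 40^{179} ≡ 86 (mod 181). Verify: 40 × 86 = 3440 ≡ 1 (mod 181)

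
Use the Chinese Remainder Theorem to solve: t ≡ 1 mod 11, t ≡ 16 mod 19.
M = 11 × 19 = 209. M₁ = 19, y₁ ≡ 7 mod 11. M₂ = 11, y₂ ≡ 7 mod 19. t = 1×19×7 + 16×11×7 ≡ 111 mod 209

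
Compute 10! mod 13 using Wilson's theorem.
(12)! = (10)! × (11) × (12) ≡ -1 mod 13. So (10)! ≡ -1 × [(12)(11)]^(-1) ≡ 6 mod 13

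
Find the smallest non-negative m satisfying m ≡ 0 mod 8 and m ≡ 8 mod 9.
M = 8 × 9 = 72. M₁ = 9, y₁ ≡ 1 mod 8. M₂ = 8, y₂ ≡ 8 mod 9. m = 0×9×1 + 8×8×8 ≡ 8 mod 72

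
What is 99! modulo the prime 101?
(100)! = (99)! × (100) ≡ -1 (mod 101). So (99)! ≡ -1 × (100)^(-1) ≡ (-1)×(-1) = 1 (mod 101)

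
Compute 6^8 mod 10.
By repeated squaring mod 10: 6^{1}≡6, 6^{2}≡6, 6^{4}≡6, 6^{8}≡6. So 6^{8} ≡ 6 mod 10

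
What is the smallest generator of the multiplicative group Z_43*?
g = 3. For each prime q|42: 3^{21}≡42, 3^{14}≡36, 3^{6}≡41, none ≡ 1, so ord_43(3) = 42 and 3 is a primitive root.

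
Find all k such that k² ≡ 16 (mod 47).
The square roots of 16 mod 47 are 4 and 43. Verify: 4² = 16 ≡ 16 (mod 47)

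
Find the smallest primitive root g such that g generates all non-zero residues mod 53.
g = 2. For each prime q|52: 2^{26}≡52, 2^{4}≡16, none ≡ 1, so ord_53(2) = 52 and 2 is a primitive root.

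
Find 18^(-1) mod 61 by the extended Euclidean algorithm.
Extended GCD: 18(17) + 61(-5) = 1. So 18^(-1) ≡ 17 mod 61. Verify: 18 × 17 = 306 ≡ 1 mod 61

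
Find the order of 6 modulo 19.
Powers of 6 mod 19: 6^1≡6, 6^2≡17, 6^3≡7, 6^4≡4, 6^5≡5, 6^6≡11, 6^7≡9, 6^8≡16, 6^9≡1. ord_19(6) = 9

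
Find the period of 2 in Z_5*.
Powers of 2 mod 5: 2^1≡2, 2^2≡4, 2^3≡3, 2^4≡1. Order = 4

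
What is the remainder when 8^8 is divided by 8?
By repeated squaring mod 8: 8^{1}≡0, 8^{2}≡0, 8^{4}≡0, 8^{8}≡0. So 8^{8} ≡ 0 mod 8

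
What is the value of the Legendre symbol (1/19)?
(1/19) = 1^{9} mod 19 = 1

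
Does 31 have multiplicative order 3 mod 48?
Powers of 31 mod 48: 31^1≡31, 31^2≡1. Already 31^2≡1, so the order is 2 < 3. No, the actual order is 2.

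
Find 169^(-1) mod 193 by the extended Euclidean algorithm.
Extended GCD: 169(8) + 193(-7) = 1. So 169^(-1) ≡ 8 mod 193. Verify: 169 × 8 = 1352 ≡ 1 mod 193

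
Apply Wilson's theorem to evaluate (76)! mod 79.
(78)! = (76)! × (77) × (78) ≡ -1 (mod 79). So (76)! ≡ -1 × [(78)(77)]^(-1) ≡ 39 (mod 79)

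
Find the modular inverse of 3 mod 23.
Since 23 is prime, by Fermat 3^(-1) ≡ 3^{21} ≡ 8 mod 23. Verify: 3 × 8 = 24 ≡ 1 mod 23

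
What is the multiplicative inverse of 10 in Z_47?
Since 47 is prime, by Fermat 10^(-1) ≡ 10^{45} ≡ 33 (mod 47). Verify: 10 × 33 = 330 ≡ 1 (mod 47)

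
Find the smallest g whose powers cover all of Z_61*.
g = 2. For each prime q|60: 2^{30}≡60, 2^{20}≡47, 2^{12}≡9, none ≡ 1, so ord_61(2) = 60 and 2 is a primitive root.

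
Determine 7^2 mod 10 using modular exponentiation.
7^{2} = 49 ≡ 9 (mod 10)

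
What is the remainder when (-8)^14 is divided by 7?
Using Fermat: (-8)^{6} ≡ 1 mod 7. 14 ≡ 2 mod 6. So (-8)^{14} ≡ (-8)^{2} ≡ 1 mod 7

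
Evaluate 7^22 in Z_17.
Using Fermat: 7^{16} ≡ 1 mod 17. 22 ≡ 6 mod 16. So 7^{22} ≡ 7^{6} ≡ 9 mod 17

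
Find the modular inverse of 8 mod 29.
Since 29 is prime, by Fermat 8^(-1) ≡ 8^{27} ≡ 11 (mod 29). Verify: 8 × 11 = 88 ≡ 1 (mod 29)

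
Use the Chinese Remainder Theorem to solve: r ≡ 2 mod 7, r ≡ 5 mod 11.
M = 7 × 11 = 77. M₁ = 11, y₁ ≡ 2 mod 7. M₂ = 7, y₂ ≡ 8 mod 11. r = 2×11×2 + 5×7×8 ≡ 16 mod 77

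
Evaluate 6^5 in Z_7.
By repeated squaring (mod 7): 6^{1}≡6, 6^{2}≡1, 6^{4}≡1. Then 6^{5} = 6^{4+1} ≡ 1 × 6 ≡ 6 (mod 7)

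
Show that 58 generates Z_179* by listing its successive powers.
58^1, 58^2, ..., 58^{178} mod 179: [58, 142, 2, 116, 105, 4, 53, 31, 8, 106, 62, 16, 33, 124, 32, 66, 69, 64, 132, 138, 128, 85, 97, 77, 170, 15, 154, 161, 30, 129, 143, 60, 79, 107, 120, 158, 35, 61, 137, 70, 122, 95, 140, 65, 11, 101, 130, 22, 23, 81, 44, 46, 162, 88, 92, 145, 176, 5, 111, 173, 10, 43, 167, 20, 86, 155, 40, 172, 131, 80, 165, 83, 160, 151, 166, 141, 123, 153, 103, 67, 127, 27, 134, 75, 54, 89, 150, 108, 178, 121, 37, 177, 63, 74, 175, 126, 148, 171, 73, 117, 163, 146, 55, 147, 113, 110, 115, 47, 41, 51, 94, 82, 102, 9, 164, 25, 18, 149, 50, 36, 119, 100, 72, 59, 21, 144, 118, 42, 109, 57, 84, 39, 114, 168, 78, 49, 157, 156, 98, 135, 133, 17, 91, 87, 34, 3, 174, 68, 6, 169, 136, 12, 159, 93, 24, 139, 7, 48, 99, 14, 96, 19, 28, 13, 38, 56, 26, 76, 112, 52, 152, 45, 104, 125, 90, 29, 71, 1]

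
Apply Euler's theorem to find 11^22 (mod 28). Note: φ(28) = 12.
By Euler: 11^{12} ≡ 1 (mod 28) since gcd(11, 28) = 1. 22 = 1×12 + 10. So 11^{22} ≡ 11^{10} ≡ 25 (mod 28)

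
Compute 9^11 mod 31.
By repeated squaring (mod 31): 9^{1}≡9, 9^{2}≡19, 9^{4}≡20, 9^{8}≡28. Then 9^{11} = 9^{8+2+1} ≡ 28 × 19 × 9 ≡ 14 (mod 31)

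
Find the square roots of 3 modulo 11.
The square roots of 3 mod 11 are 5 and 6. Verify: 5² = 25 ≡ 3 mod 11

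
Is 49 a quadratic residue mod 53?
By Euler's criterion: 49^{26} ≡ 1 mod 53. Since this equals 1, 49 is a QR.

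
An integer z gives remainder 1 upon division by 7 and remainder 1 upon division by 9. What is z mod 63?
M = 7 × 9 = 63. M₁ = 9, y₁ ≡ 4 mod 7. M₂ = 7, y₂ ≡ 4 mod 9. z = 1×9×4 + 1×7×4 ≡ 1 mod 63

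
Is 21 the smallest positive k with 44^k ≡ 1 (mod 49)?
Powers of 44 mod 49: 44^1≡44, 44^2≡25, 44^3≡22, 44^4≡37, 44^5≡11, 44^6≡43, 44^7≡30, 44^8≡46, 44^9≡15, 44^10≡23, 44^11≡32, 44^12≡36, 44^13≡16, 44^14≡18, 44^15≡8, 44^16≡9, 44^17≡4, 44^18≡29, 44^19≡2, 44^20≡39, 44^21≡1. First k with 44^k≡1 is k=21. Yes, ord_49(44) = 21.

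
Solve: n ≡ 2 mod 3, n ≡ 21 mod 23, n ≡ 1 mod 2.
M = 3 × 23 × 2 = 138. M₁ = 46, y₁ ≡ 1 mod 3. M₂ = 6, y₂ ≡ 4 mod 23. M₃ = 69, y₃ ≡ 1 mod 2. n = 2×46×1 + 21×6×4 + 1×69×1 ≡ 113 mod 138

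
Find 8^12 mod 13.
Using Fermat: 8^{12} ≡ 1 mod 13. 12 ≡ 0 mod 12. So 8^{12} ≡ 8^{0} ≡ 1 mod 13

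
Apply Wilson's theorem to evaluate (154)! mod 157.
(156)! = (154)! × (155) × (156) ≡ -1 (mod 157). So (154)! ≡ -1 × [(156)(155)]^(-1) ≡ 78 (mod 157)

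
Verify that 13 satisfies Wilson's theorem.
(12)! mod 13 = 12. Since this equals -1 (mod 13), Wilson confirms 13 is prime.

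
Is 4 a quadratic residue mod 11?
By Euler's criterion: 4^{5} ≡ 1 mod 11. Since this equals 1, 4 is a QR.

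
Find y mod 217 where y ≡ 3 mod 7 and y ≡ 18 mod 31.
M = 7 × 31 = 217. M₁ = 31, y₁ ≡ 5 mod 7. M₂ = 7, y₂ ≡ 9 mod 31. y = 3×31×5 + 18×7×9 ≡ 80 mod 217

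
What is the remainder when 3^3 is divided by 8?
3^{3} = 27 ≡ 3 (mod 8)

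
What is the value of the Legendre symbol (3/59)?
(3/59) = 3^{29} mod 59 = 1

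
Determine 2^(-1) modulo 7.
Since 7 is prime, by Fermat 2^(-1) ≡ 2^{5} ≡ 4 mod 7. Verify: 2 × 4 = 8 ≡ 1 mod 7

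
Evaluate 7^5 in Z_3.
Using Fermat: 7^{2} ≡ 1 mod 3. 5 ≡ 1 mod 2. So 7^{5} ≡ 7^{1} ≡ 1 mod 3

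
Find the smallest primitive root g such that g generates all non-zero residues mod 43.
g = 3. For each prime q|42: 3^{21}≡42, 3^{14}≡36, 3^{6}≡41, none ≡ 1, so ord_43(3) = 42 and 3 is a primitive root.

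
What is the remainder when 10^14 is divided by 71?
By repeated squaring mod 71: 10^{1}≡10, 10^{2}≡29, 10^{4}≡60, 10^{8}≡50. Then 10^{14} = 10^{8+4+2} ≡ 50 × 60 × 29 ≡ 25 mod 71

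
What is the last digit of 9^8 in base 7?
Using Fermat: 9^{6} ≡ 1 mod 7. 8 ≡ 2 mod 6. So 9^{8} ≡ 9^{2} ≡ 4 mod 7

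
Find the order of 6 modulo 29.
Powers of 6 mod 29: 6^1≡6, 6^2≡7, 6^3≡13, 6^4≡20, 6^5≡4, 6^6≡24, 6^7≡28, 6^8≡23, 6^9≡22, 6^10≡16, 6^11≡9, 6^12≡25, 6^13≡5, 6^14≡1. ord_29(6) = 14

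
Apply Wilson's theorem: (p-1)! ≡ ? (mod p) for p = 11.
By Wilson's theorem, (10)! ≡ -1 ≡ 10 mod 11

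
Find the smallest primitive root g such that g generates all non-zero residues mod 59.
g = 2. For each prime q|58: 2^{29}≡58, 2^{2}≡4, none ≡ 1, so ord_59(2) = 58 and 2 is a primitive root.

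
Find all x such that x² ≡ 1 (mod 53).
The square roots of 1 mod 53 are 1 and 52. Verify: 1² = 1 ≡ 1 (mod 53)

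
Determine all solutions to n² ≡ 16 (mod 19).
The square roots of 16 mod 19 are 4 and 15. Verify: 4² = 16 ≡ 16 (mod 19)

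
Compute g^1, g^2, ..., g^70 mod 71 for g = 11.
11^1, 11^2, ..., 11^{70} mod 71: [11, 50, 53, 15, 23, 40, 14, 12, 61, 32, 68, 38, 63, 54, 26, 2, 22, 29, 35, 30, 46, 9, 28, 24, 51, 64, 65, 5, 55, 37, 52, 4, 44, 58, 70, 60, 21, 18, 56, 48, 31, 57, 59, 10, 39, 3, 33, 8, 17, 45, 69, 49, 42, 36, 41, 25, 62, 43, 47, 20, 7, 6, 66, 16, 34, 19, 67, 27, 13, 1]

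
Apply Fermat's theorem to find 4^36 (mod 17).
By Fermat: 4^{16} ≡ 1 (mod 17). 36 = 2×16 + 4. So 4^{36} ≡ 4^{4} ≡ 1 (mod 17)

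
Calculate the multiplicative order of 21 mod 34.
Powers of 21 mod 34: 21^1≡21, 21^2≡33, 21^3≡13, 21^4≡1. Order = 4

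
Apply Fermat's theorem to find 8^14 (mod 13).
By Fermat: 8^{12} ≡ 1 (mod 13). So 8^{14} = 8^{12} · 8^{2} ≡ 8^{2} ≡ 12 (mod 13)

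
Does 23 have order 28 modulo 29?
23^{7} ≡ 1 (mod 29) and 7 < 28, so ord_29(23) = 7 ≠ 28 and 23 is not a primitive root.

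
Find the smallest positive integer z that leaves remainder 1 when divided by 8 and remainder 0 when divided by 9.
M = 8 × 9 = 72. M₁ = 9, y₁ ≡ 1 (mod 8). M₂ = 8, y₂ ≡ 8 (mod 9). z = 1×9×1 + 0×8×8 ≡ 9 (mod 72)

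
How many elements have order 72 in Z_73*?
Number of primitive roots mod 73 = φ(p-1) = φ(72) = 24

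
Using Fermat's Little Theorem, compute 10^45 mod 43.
By Fermat: 10^{42} ≡ 1 (mod 43). So 10^{45} = 10^{42} · 10^{3} ≡ 10^{3} ≡ 11 (mod 43)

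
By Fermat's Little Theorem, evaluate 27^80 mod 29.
By Fermat: 27^{28} ≡ 1 (mod 29). 80 = 2×28 + 24. So 27^{80} ≡ 27^{24} ≡ 20 (mod 29)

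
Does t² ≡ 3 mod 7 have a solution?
By Euler's criterion: 3^{3} ≡ 6 mod 7. Since this equals -1 (≡ 6), 3 is not a QR.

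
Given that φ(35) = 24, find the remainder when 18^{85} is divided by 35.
By Euler: 18^{24} ≡ 1 (mod 35) since gcd(18, 35) = 1. 85 = 3×24 + 13. So 18^{85} ≡ 18^{13} ≡ 18 (mod 35)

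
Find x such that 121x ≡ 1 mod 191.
Since 191 is prime, by Fermat 121^(-1) ≡ 121^{189} ≡ 30 mod 191. Verify: 121 × 30 = 3630 ≡ 1 mod 191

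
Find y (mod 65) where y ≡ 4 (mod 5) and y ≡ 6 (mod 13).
M = 5 × 13 = 65. M₁ = 13, y₁ ≡ 2 (mod 5). M₂ = 5, y₂ ≡ 8 (mod 13). y = 4×13×2 + 6×5×8 ≡ 19 (mod 65)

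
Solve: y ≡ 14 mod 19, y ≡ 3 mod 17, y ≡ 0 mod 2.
M = 19 × 17 × 2 = 646. M₁ = 34, y₁ ≡ 14 mod 19. M₂ = 38, y₂ ≡ 13 mod 17. M₃ = 323, y₃ ≡ 1 mod 2. y = 14×34×14 + 3×38×13 + 0×323×1 ≡ 394 mod 646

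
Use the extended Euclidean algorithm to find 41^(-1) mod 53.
Extended GCD: 41(22) + 53(-17) = 1. So 41^(-1) ≡ 22 mod 53. Verify: 41 × 22 = 902 ≡ 1 mod 53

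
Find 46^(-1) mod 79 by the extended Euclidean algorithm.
Extended GCD: 46(-12) + 79(7) = 1. So 46^(-1) ≡ -12 ≡ 67 mod 79. Verify: 46 × 67 = 3082 ≡ 1 mod 79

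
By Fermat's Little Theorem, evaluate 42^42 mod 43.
By Fermat's Little Theorem, 42^{42} ≡ 1 (mod 43) since 43 is prime and gcd(42, 43) = 1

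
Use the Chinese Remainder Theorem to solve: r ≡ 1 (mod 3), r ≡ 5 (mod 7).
M = 3 × 7 = 21. M₁ = 7, y₁ ≡ 1 (mod 3). M₂ = 3, y₂ ≡ 5 (mod 7). r = 1×7×1 + 5×3×5 ≡ 19 (mod 21)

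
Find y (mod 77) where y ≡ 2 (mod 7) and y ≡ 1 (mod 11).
M = 7 × 11 = 77. M₁ = 11, y₁ ≡ 2 (mod 7). M₂ = 7, y₂ ≡ 8 (mod 11). y = 2×11×2 + 1×7×8 ≡ 23 (mod 77)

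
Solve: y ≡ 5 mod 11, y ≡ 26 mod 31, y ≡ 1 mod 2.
M = 11 × 31 × 2 = 682. M₁ = 62, y₁ ≡ 8 mod 11. M₂ = 22, y₂ ≡ 24 mod 31. M₃ = 341, y₃ ≡ 1 mod 2. y = 5×62×8 + 26×22×24 + 1×341×1 ≡ 181 mod 682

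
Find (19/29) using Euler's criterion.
(19/29) = 19^{14} mod 29 = -1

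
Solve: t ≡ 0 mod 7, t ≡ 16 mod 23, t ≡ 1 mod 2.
M = 7 × 23 × 2 = 322. M₁ = 46, y₁ ≡ 2 mod 7. M₂ = 14, y₂ ≡ 5 mod 23. M₃ = 161, y₃ ≡ 1 mod 2. t = 0×46×2 + 16×14×5 + 1×161×1 ≡ 315 mod 322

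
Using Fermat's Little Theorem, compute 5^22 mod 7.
By Fermat: 5^{6} ≡ 1 (mod 7). 22 = 3×6 + 4. So 5^{22} ≡ 5^{4} ≡ 2 (mod 7)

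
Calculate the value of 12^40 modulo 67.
By repeated squaring (mod 67): 12^{1}≡12, 12^{2}≡10, 12^{4}≡33, 12^{8}≡17, 12^{16}≡21, 12^{32}≡39. Then 12^{40} = 12^{32+8} ≡ 39 × 17 ≡ 60 (mod 67)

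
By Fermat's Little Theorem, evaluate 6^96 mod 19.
By Fermat: 6^{18} ≡ 1 mod 19. 96 = 5×18 + 6. So 6^{96} ≡ 6^{6} ≡ 11 mod 19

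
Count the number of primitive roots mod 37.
A prime p has φ(p-1) primitive roots; here φ(36) = 12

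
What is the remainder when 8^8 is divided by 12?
By repeated squaring (mod 12): 8^{1}≡8, 8^{2}≡4, 8^{4}≡4, 8^{8}≡4. So 8^{8} ≡ 4 (mod 12)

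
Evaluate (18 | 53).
(18/53) = 18^{26} mod 53 = -1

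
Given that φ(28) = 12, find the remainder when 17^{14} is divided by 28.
By Euler: 17^{12} ≡ 1 mod 28 since gcd(17, 28) = 1. 14 = 1×12 + 2. So 17^{14} ≡ 17^{2} ≡ 9 mod 28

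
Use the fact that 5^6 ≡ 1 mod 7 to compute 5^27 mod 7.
By Fermat: 5^{6} ≡ 1 mod 7. 27 = 4×6 + 3. So 5^{27} ≡ 5^{3} ≡ 6 mod 7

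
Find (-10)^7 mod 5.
By repeated squaring mod 5: (-10)^{1}≡0, (-10)^{2}≡0, (-10)^{4}≡0. Then (-10)^{7} = (-10)^{4+2+1} ≡ 0 × 0 × 0 ≡ 0 mod 5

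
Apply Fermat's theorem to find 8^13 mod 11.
By Fermat: 8^{10} ≡ 1 mod 11. So 8^{13} = 8^{10} · 8^{3} ≡ 8^{3} ≡ 6 mod 11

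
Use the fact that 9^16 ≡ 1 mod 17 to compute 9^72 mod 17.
By Fermat: 9^{16} ≡ 1 mod 17. 72 = 4×16 + 8. So 9^{72} ≡ 9^{8} ≡ 1 mod 17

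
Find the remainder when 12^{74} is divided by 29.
By Fermat: 12^{28} ≡ 1 (mod 29). 74 = 2×28 + 18. So 12^{74} ≡ 12^{18} ≡ 28 (mod 29)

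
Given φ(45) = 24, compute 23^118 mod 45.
By Euler: 23^{24} ≡ 1 (mod 45) since gcd(23, 45) = 1. 118 = 4×24 + 22. So 23^{118} ≡ 23^{22} ≡ 4 (mod 45)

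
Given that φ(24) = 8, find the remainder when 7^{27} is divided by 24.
By Euler: 7^{8} ≡ 1 (mod 24) since gcd(7, 24) = 1. 27 = 3×8 + 3. So 7^{27} ≡ 7^{3} ≡ 7 (mod 24)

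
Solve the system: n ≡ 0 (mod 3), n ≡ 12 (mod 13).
M = 3 × 13 = 39. M₁ = 13, y₁ ≡ 1 (mod 3). M₂ = 3, y₂ ≡ 9 (mod 13). n = 0×13×1 + 12×3×9 ≡ 12 (mod 39)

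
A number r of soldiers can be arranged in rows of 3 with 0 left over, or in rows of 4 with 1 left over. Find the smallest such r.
M = 3 × 4 = 12. M₁ = 4, y₁ ≡ 1 (mod 3). M₂ = 3, y₂ ≡ 3 (mod 4). r = 0×4×1 + 1×3×3 ≡ 9 (mod 12)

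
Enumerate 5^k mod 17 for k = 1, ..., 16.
5^1, 5^2, ..., 5^{16} mod 17: [5, 8, 6, 13, 14, 2, 10, 16, 12, 9, 11, 4, 3, 15, 7, 1]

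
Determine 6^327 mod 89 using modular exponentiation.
Using Fermat: 6^{88} ≡ 1 mod 89. 327 ≡ 63 mod 88. So 6^{327} ≡ 6^{63} ≡ 60 mod 89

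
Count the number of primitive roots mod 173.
Number of primitive roots mod 173 = φ(p-1) = φ(172) = 84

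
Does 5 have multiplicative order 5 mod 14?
Powers of 5 mod 14: 5^1≡5, 5^2≡11, 5^3≡13, 5^4≡9, 5^5≡3, 5^6≡1. 5^5≡3≢1, so ord ≠ 5. No, the actual order is 6.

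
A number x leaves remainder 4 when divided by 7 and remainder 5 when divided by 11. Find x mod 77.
M = 7 × 11 = 77. M₁ = 11, y₁ ≡ 2 mod 7. M₂ = 7, y₂ ≡ 8 mod 11. x = 4×11×2 + 5×7×8 ≡ 60 mod 77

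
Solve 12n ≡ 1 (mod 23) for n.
Since 23 is prime, by Fermat 12^(-1) ≡ 12^{21} ≡ 2 (mod 23). Verify: 12 × 2 = 24 ≡ 1 (mod 23)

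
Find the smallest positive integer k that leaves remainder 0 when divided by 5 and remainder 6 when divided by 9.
M = 5 × 9 = 45. M₁ = 9, y₁ ≡ 4 (mod 5). M₂ = 5, y₂ ≡ 2 (mod 9). k = 0×9×4 + 6×5×2 ≡ 15 (mod 45)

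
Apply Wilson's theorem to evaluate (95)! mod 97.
(96)! = (95)! × (96) ≡ -1 mod 97. So (95)! ≡ -1 × (96)^(-1) ≡ (-1)×(-1) = 1 mod 97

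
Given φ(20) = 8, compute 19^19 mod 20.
By Euler: 19^{8} ≡ 1 (mod 20) since gcd(19, 20) = 1. 19 = 2×8 + 3. So 19^{19} ≡ 19^{3} ≡ 19 (mod 20)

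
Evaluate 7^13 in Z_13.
Using Fermat: 7^{12} ≡ 1 mod 13. 13 ≡ 1 mod 12. So 7^{13} ≡ 7^{1} ≡ 7 mod 13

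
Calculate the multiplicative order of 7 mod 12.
Powers of 7 mod 12: 7^1≡7, 7^2≡1. ord_12(7) = 2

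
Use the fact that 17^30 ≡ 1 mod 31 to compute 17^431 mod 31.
By Fermat: 17^{30} ≡ 1 mod 31. 431 ≡ 11 mod 30. So 17^{431} ≡ 17^{11} ≡ 22 mod 31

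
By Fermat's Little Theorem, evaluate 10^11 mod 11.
By Fermat: 10^{10} ≡ 1 mod 11. So 10^{11} = 10^{10} · 10^{1} ≡ 10^{1} ≡ 10 mod 11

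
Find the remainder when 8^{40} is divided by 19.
By Fermat: 8^{18} ≡ 1 (mod 19). 40 = 2×18 + 4. So 8^{40} ≡ 8^{4} ≡ 11 (mod 19)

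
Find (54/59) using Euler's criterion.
(54/59) = 54^{29} mod 59 = -1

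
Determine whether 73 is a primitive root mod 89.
73^{22} ≡ 1 (mod 89) and 22 < 88, so ord_89(73) = 22 ≠ 88 and 73 is not a primitive root.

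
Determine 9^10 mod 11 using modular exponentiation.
Using Fermat: 9^{10} ≡ 1 mod 11. 10 ≡ 0 mod 10. So 9^{10} ≡ 9^{0} ≡ 1 mod 11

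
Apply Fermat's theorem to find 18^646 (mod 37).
By Fermat: 18^{36} ≡ 1 (mod 37). 646 ≡ 34 (mod 36). So 18^{646} ≡ 18^{34} ≡ 4 (mod 37)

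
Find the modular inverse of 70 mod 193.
Since 193 is prime, by Fermat 70^(-1) ≡ 70^{191} ≡ 91 mod 193. Verify: 70 × 91 = 6370 ≡ 1 mod 193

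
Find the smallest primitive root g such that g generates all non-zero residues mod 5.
g = 2. For each prime q|4: 2^{2}≡4, none ≡ 1, so ord_5(2) = 4 and 2 is a primitive root.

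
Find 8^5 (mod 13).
By repeated squaring (mod 13): 8^{1}≡8, 8^{2}≡12, 8^{4}≡1. Then 8^{5} = 8^{4+1} ≡ 1 × 8 ≡ 8 (mod 13)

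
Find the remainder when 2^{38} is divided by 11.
By Fermat: 2^{10} ≡ 1 (mod 11). 38 = 3×10 + 8. So 2^{38} ≡ 2^{8} ≡ 3 (mod 11)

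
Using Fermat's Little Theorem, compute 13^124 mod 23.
By Fermat: 13^{22} ≡ 1 mod 23. 124 = 5×22 + 14. So 13^{124} ≡ 13^{14} ≡ 12 mod 23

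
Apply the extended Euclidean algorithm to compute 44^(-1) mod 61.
Extended GCD: 44(-18) + 61(13) = 1. So 44^(-1) ≡ -18 ≡ 43 (mod 61). Verify: 44 × 43 = 1892 ≡ 1 (mod 61)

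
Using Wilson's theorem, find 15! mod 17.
(16)! = (15)! × (16) ≡ -1 mod 17. So (15)! ≡ -1 × (16)^(-1) ≡ (-1)×(-1) = 1 mod 17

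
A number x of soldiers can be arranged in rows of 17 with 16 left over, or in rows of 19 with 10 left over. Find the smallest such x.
M = 17 × 19 = 323. M₁ = 19, y₁ ≡ 9 mod 17. M₂ = 17, y₂ ≡ 9 mod 19. x = 16×19×9 + 10×17×9 ≡ 67 mod 323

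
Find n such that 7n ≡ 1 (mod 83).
Since 83 is prime, by Fermat 7^(-1) ≡ 7^{81} ≡ 12 (mod 83). Verify: 7 × 12 = 84 ≡ 1 (mod 83)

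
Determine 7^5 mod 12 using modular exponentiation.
By repeated squaring (mod 12): 7^{1}≡7, 7^{2}≡1, 7^{4}≡1. Then 7^{5} = 7^{4+1} ≡ 1 × 7 ≡ 7 (mod 12)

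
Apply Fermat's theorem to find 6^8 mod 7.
By Fermat: 6^{6} ≡ 1 mod 7. So 6^{8} = 6^{6} · 6^{2} ≡ 6^{2} ≡ 1 mod 7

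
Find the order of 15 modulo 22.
Powers of 15 mod 22: 15^1≡15, 15^2≡5, 15^3≡9, 15^4≡3, 15^5≡1. So the order of 15 is 5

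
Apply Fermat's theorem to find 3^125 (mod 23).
By Fermat: 3^{22} ≡ 1 (mod 23). 125 = 5×22 + 15. So 3^{125} ≡ 3^{15} ≡ 12 (mod 23)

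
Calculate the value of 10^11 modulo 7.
Using Fermat: 10^{6} ≡ 1 (mod 7). 11 ≡ 5 (mod 6). So 10^{11} ≡ 10^{5} ≡ 5 (mod 7)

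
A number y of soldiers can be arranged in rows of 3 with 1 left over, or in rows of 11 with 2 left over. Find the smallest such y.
M = 3 × 11 = 33. M₁ = 11, y₁ ≡ 2 (mod 3). M₂ = 3, y₂ ≡ 4 (mod 11). y = 1×11×2 + 2×3×4 ≡ 13 (mod 33)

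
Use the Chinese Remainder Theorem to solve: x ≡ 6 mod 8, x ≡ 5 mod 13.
M = 8 × 13 = 104. M₁ = 13, y₁ ≡ 5 mod 8. M₂ = 8, y₂ ≡ 5 mod 13. x = 6×13×5 + 5×8×5 ≡ 70 mod 104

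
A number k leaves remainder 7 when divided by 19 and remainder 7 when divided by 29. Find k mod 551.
M = 19 × 29 = 551. M₁ = 29, y₁ ≡ 2 mod 19. M₂ = 19, y₂ ≡ 26 mod 29. k = 7×29×2 + 7×19×26 ≡ 7 mod 551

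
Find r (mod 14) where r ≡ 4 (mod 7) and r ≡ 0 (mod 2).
M = 7 × 2 = 14. M₁ = 2, y₁ ≡ 4 (mod 7). M₂ = 7, y₂ ≡ 1 (mod 2). r = 4×2×4 + 0×7×1 ≡ 4 (mod 14)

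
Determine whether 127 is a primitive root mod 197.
127^{98} ≡ 1 (mod 197) and 98 < 196, so ord_197(127) = 98 ≠ 196 and 127 is not a primitive root.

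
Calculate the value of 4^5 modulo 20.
By repeated squaring mod 20: 4^{1}≡4, 4^{2}≡16, 4^{4}≡16. Then 4^{5} = 4^{4+1} ≡ 16 × 4 ≡ 4 mod 20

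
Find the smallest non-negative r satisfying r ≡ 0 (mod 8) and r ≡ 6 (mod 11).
M = 8 × 11 = 88. M₁ = 11, y₁ ≡ 3 (mod 8). M₂ = 8, y₂ ≡ 7 (mod 11). r = 0×11×3 + 6×8×7 ≡ 72 (mod 88)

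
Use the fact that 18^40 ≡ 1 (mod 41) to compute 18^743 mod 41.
By Fermat: 18^{40} ≡ 1 (mod 41). 743 ≡ 23 (mod 40). So 18^{743} ≡ 18^{23} ≡ 10 (mod 41)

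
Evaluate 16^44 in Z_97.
By repeated squaring (mod 97): 16^{1}≡16, 16^{2}≡62, 16^{4}≡61, 16^{8}≡35, 16^{16}≡61, 16^{32}≡35. Then 16^{44} = 16^{32+8+4} ≡ 35 × 35 × 61 ≡ 35 (mod 97)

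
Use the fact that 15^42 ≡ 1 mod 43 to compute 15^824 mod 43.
By Fermat: 15^{42} ≡ 1 mod 43. 824 ≡ 26 mod 42. So 15^{824} ≡ 15^{26} ≡ 38 mod 43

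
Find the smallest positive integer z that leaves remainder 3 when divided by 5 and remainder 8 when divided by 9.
M = 5 × 9 = 45. M₁ = 9, y₁ ≡ 4 (mod 5). M₂ = 5, y₂ ≡ 2 (mod 9). z = 3×9×4 + 8×5×2 ≡ 8 (mod 45)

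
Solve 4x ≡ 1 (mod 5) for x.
Since 5 is prime, by Fermat 4^(-1) ≡ 4^{3} ≡ 4 (mod 5). Verify: 4 × 4 = 16 ≡ 1 (mod 5)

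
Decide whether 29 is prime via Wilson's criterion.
(28)! mod 29 = 28. Since 28 ≡ -1 mod 29, 29 is prime.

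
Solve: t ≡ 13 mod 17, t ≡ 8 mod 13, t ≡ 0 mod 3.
M = 17 × 13 × 3 = 663. M₁ = 39, y₁ ≡ 7 mod 17. M₂ = 51, y₂ ≡ 12 mod 13. M₃ = 221, y₃ ≡ 2 mod 3. t = 13×39×7 + 8×51×12 + 0×221×2 ≡ 489 mod 663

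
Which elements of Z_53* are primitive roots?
There are φ(52) = 24 primitive roots mod 53: {2, 3, 5, 8, 12, 14, 18, 19, 20, 21, 22, 26, 27, 31, 32, 33, 34, 35, 39, 41, 45, 48, 50, 51}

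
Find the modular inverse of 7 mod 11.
Since 11 is prime, by Fermat 7^(-1) ≡ 7^{9} ≡ 8 mod 11. Verify: 7 × 8 = 56 ≡ 1 mod 11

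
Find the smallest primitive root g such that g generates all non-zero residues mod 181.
g = 2. For each prime q|180: 2^{90}≡180, 2^{60}≡48, 2^{36}≡59, none ≡ 1, so ord_181(2) = 180 and 2 is a primitive root.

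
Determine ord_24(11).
Powers of 11 mod 24: 11^1≡11, 11^2≡1. ord_24(11) = 2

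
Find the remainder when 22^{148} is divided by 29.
By Fermat: 22^{28} ≡ 1 mod 29. 148 = 5×28 + 8. So 22^{148} ≡ 22^{8} ≡ 7 mod 29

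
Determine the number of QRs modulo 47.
Exactly half the non-zero residues mod a prime are QRs: (47-1)/2 = 23.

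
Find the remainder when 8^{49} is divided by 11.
By Fermat: 8^{10} ≡ 1 mod 11. 49 = 4×10 + 9. So 8^{49} ≡ 8^{9} ≡ 7 mod 11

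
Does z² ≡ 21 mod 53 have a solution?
By Euler's criterion: 21^{26} ≡ 52 mod 53. Since this equals -1 (≡ 52), 21 is not a QR.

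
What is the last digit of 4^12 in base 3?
Using Fermat: 4^{2} ≡ 1 (mod 3). 12 ≡ 0 (mod 2). So 4^{12} ≡ 4^{0} ≡ 1 (mod 3)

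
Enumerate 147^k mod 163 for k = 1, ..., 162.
147^1, 147^2, ..., 147^{162} mod 163: [147, 93, 142, 10, 3, 115, 116, 100, 30, 9, 19, 22, 137, 90, 27, 57, 66, 85, 107, 81, 8, 35, 92, 158, 80, 24, 105, 113, 148, 77, 72, 152, 13, 118, 68, 53, 130, 39, 28, 41, 159, 64, 117, 84, 123, 151, 29, 25, 89, 43, 127, 87, 75, 104, 129, 55, 98, 62, 149, 61, 2, 131, 23, 121, 20, 6, 67, 69, 37, 60, 18, 38, 44, 111, 17, 54, 114, 132, 7, 51, 162, 16, 70, 21, 153, 160, 48, 47, 63, 133, 154, 144, 141, 26, 73, 136, 106, 97, 78, 56, 82, 155, 128, 71, 5, 83, 139, 58, 50, 15, 86, 91, 11, 150, 45, 95, 110, 33, 124, 135, 122, 4, 99, 46, 79, 40, 12, 134, 138, 74, 120, 36, 76, 88, 59, 34, 108, 65, 101, 14, 102, 161, 32, 140, 42, 143, 157, 96, 94, 126, 103, 145, 125, 119, 52, 146, 109, 49, 31, 156, 112, 1]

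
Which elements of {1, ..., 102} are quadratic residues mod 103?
QRs mod 103: {1, 2, 4, 7, 8, 9, 13, 14, 15, 16, 17, 18, 19, 23, 25, 26, 28, 29, 30, 32, 33, 34, 36, 38, 41, 46, 49, 50, 52, 55, 56, 58, 59, 60, 61, 63, 64, 66, 68, 72, 76, 79, 81, 82, 83, 91, 92, 93, 97, 98, 100}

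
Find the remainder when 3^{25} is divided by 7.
By Fermat: 3^{6} ≡ 1 (mod 7). 25 = 4×6 + 1. So 3^{25} ≡ 3^{1} ≡ 3 (mod 7)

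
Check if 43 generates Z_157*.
ord_157(43) divides 156. For each prime q|156: 43^{78}≡156, 43^{52}≡144, 43^{12}≡39, none ≡ 1. So 43 has order 156 and is a primitive root mod 157.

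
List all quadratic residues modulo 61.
Quadratic residues modulo 61: {1, 3, 4, 5, 9, 12, 13, 14, 15, 16, 19, 20, 22, 25, 27, 34, 36, 39, 41, 42, 45, 46, 47, 48, 49, 52, 56, 57, 58, 60}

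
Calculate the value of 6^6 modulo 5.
Using Fermat: 6^{4} ≡ 1 (mod 5). 6 ≡ 2 (mod 4). So 6^{6} ≡ 6^{2} ≡ 1 (mod 5)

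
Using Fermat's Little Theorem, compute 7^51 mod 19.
By Fermat: 7^{18} ≡ 1 mod 19. 51 = 2×18 + 15. So 7^{51} ≡ 7^{15} ≡ 1 mod 19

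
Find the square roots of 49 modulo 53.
The square roots of 49 mod 53 are 46 and 7. Verify: 46² = 2116 ≡ 49 (mod 53)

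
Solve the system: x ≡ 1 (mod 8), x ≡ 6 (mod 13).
M = 8 × 13 = 104. M₁ = 13, y₁ ≡ 5 (mod 8). M₂ = 8, y₂ ≡ 5 (mod 13). x = 1×13×5 + 6×8×5 ≡ 97 (mod 104)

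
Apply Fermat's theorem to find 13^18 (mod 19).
By Fermat's Little Theorem, 13^{18} ≡ 1 (mod 19) since 19 is prime and gcd(13, 19) = 1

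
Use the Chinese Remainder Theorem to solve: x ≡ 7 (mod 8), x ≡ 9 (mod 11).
M = 8 × 11 = 88. M₁ = 11, y₁ ≡ 3 (mod 8). M₂ = 8, y₂ ≡ 7 (mod 11). x = 7×11×3 + 9×8×7 ≡ 31 (mod 88)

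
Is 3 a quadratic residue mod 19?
By Euler's criterion: 3^{9} ≡ 18 (mod 19). Since this equals -1 (≡ 18), 3 is not a QR.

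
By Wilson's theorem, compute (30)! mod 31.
By Wilson's theorem, (30)! ≡ -1 ≡ 30 mod 31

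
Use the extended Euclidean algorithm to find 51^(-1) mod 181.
Extended GCD: 51(71) + 181(-20) = 1. So 51^(-1) ≡ 71 (mod 181). Verify: 51 × 71 = 3621 ≡ 1 (mod 181)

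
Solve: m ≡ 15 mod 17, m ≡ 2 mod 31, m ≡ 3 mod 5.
M = 17 × 31 × 5 = 2635. M₁ = 155, y₁ ≡ 9 mod 17. M₂ = 85, y₂ ≡ 27 mod 31. M₃ = 527, y₃ ≡ 3 mod 5. m = 15×155×9 + 2×85×27 + 3×527×3 ≡ 1273 mod 2635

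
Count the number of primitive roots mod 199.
A prime p has φ(p-1) primitive roots; here φ(198) = 60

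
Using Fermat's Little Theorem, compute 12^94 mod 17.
By Fermat: 12^{16} ≡ 1 (mod 17). 94 = 5×16 + 14. So 12^{94} ≡ 12^{14} ≡ 15 (mod 17)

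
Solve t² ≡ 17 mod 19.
The square roots of 17 mod 19 are 6 and 13. Verify: 6² = 36 ≡ 17 mod 19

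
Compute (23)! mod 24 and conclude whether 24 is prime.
(23)! mod 24 = 0. Since 0 ≢ -1 (mod 24), 24 is not prime.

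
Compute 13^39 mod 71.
By repeated squaring mod 71: 13^{1}≡13, 13^{2}≡27, 13^{4}≡19, 13^{8}≡6, 13^{16}≡36, 13^{32}≡18. Then 13^{39} = 13^{32+4+2+1} ≡ 18 × 19 × 27 × 13 ≡ 52 mod 71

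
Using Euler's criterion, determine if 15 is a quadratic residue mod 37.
By Euler's criterion: 15^{18} ≡ 36 mod 37. Since this equals -1 (≡ 36), 15 is not a QR.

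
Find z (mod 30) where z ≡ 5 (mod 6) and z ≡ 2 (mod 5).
M = 6 × 5 = 30. M₁ = 5, y₁ ≡ 5 (mod 6). M₂ = 6, y₂ ≡ 1 (mod 5). z = 5×5×5 + 2×6×1 ≡ 17 (mod 30)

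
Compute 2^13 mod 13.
Using Fermat: 2^{12} ≡ 1 mod 13. 13 ≡ 1 mod 12. So 2^{13} ≡ 2^{1} ≡ 2 mod 13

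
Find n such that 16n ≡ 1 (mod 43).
Since 43 is prime, by Fermat 16^(-1) ≡ 16^{41} ≡ 35 (mod 43). Verify: 16 × 35 = 560 ≡ 1 (mod 43)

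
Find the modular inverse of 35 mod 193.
Since 193 is prime, by Fermat 35^(-1) ≡ 35^{191} ≡ 182 mod 193. Verify: 35 × 182 = 6370 ≡ 1 mod 193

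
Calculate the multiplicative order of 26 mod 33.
Powers of 26 mod 33: 26^1≡26, 26^2≡16, 26^3≡20, 26^4≡25, 26^5≡23, 26^6≡4, 26^7≡5, 26^8≡31, 26^9≡14, 26^10≡1. Order = 10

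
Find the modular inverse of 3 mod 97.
Since 97 is prime, by Fermat 3^(-1) ≡ 3^{95} ≡ 65 (mod 97). Verify: 3 × 65 = 195 ≡ 1 (mod 97)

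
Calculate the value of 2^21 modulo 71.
By repeated squaring (mod 71): 2^{1}≡2, 2^{2}≡4, 2^{4}≡16, 2^{8}≡43, 2^{16}≡3. Then 2^{21} = 2^{16+4+1} ≡ 3 × 16 × 2 ≡ 25 (mod 71)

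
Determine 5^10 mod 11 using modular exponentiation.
Using Fermat: 5^{10} ≡ 1 (mod 11). 10 ≡ 0 (mod 10). So 5^{10} ≡ 5^{0} ≡ 1 (mod 11)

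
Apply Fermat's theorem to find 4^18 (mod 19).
By Fermat's Little Theorem, 4^{18} ≡ 1 (mod 19) since 19 is prime and gcd(4, 19) = 1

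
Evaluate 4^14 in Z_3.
Using Fermat: 4^{2} ≡ 1 (mod 3). 14 ≡ 0 (mod 2). So 4^{14} ≡ 4^{0} ≡ 1 (mod 3)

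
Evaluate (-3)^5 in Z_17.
By repeated squaring (mod 17): (-3)^{1}≡14, (-3)^{2}≡9, (-3)^{4}≡13. Then (-3)^{5} = (-3)^{4+1} ≡ 13 × 14 ≡ 12 (mod 17)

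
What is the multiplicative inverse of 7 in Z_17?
Since 17 is prime, by Fermat 7^(-1) ≡ 7^{15} ≡ 5 (mod 17). Verify: 7 × 5 = 35 ≡ 1 (mod 17)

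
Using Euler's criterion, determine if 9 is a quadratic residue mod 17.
By Euler's criterion: 9^{8} ≡ 1 (mod 17). Since this equals 1, 9 is a QR.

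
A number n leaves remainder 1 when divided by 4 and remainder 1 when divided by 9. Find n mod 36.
M = 4 × 9 = 36. M₁ = 9, y₁ ≡ 1 mod 4. M₂ = 4, y₂ ≡ 7 mod 9. n = 1×9×1 + 1×4×7 ≡ 1 mod 36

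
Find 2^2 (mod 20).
2^{2} = 4 ≡ 4 (mod 20)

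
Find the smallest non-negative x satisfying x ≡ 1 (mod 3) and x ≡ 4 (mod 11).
M = 3 × 11 = 33. M₁ = 11, y₁ ≡ 2 (mod 3). M₂ = 3, y₂ ≡ 4 (mod 11). x = 1×11×2 + 4×3×4 ≡ 4 (mod 33)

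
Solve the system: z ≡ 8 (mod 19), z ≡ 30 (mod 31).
M = 19 × 31 = 589. M₁ = 31, y₁ ≡ 8 (mod 19). M₂ = 19, y₂ ≡ 18 (mod 31). z = 8×31×8 + 30×19×18 ≡ 464 (mod 589)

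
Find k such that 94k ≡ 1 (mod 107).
Since 107 is prime, by Fermat 94^(-1) ≡ 94^{105} ≡ 74 (mod 107). Verify: 94 × 74 = 6956 ≡ 1 (mod 107)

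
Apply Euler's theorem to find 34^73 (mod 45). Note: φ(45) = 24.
By Euler: 34^{24} ≡ 1 (mod 45) since gcd(34, 45) = 1. 73 = 3×24 + 1. So 34^{73} ≡ 34^{1} ≡ 34 (mod 45)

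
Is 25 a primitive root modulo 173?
25^{86} ≡ 1 mod 173 and 86 < 172, so ord_173(25) = 86 ≠ 172 and 25 is not a primitive root.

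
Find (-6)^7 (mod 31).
By repeated squaring (mod 31): (-6)^{1}≡25, (-6)^{2}≡5, (-6)^{4}≡25. Then (-6)^{7} = (-6)^{4+2+1} ≡ 25 × 5 × 25 ≡ 25 (mod 31)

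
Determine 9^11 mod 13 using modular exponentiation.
By repeated squaring mod 13: 9^{1}≡9, 9^{2}≡3, 9^{4}≡9, 9^{8}≡3. Then 9^{11} = 9^{8+2+1} ≡ 3 × 3 × 9 ≡ 3 mod 13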